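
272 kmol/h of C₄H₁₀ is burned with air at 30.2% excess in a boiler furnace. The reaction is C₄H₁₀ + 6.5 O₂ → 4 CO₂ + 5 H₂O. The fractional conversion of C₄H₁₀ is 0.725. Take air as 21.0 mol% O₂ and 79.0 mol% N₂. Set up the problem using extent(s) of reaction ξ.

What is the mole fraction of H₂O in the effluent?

Stoichiometric O₂ = 6.5 × 272 = 1768 kmol/h; O₂ fed = 1768 × 1.302 = 2302 kmol/h.
N₂ fed = 2302 × 79/21 = 8660 kmol/h.
Fuel reacted = 0.725 × 272 → ξ = 197.2 kmol/h.
Outlet (n = n₀ + ν ξ):
  C₄H₁₀: 272 − 1(197.2) = 74.8
  O₂: 2302 − 6.5(197.2) = 1020
  N₂: 8660 (inert)
  CO₂: 0 + 4(197.2) = 788.8
  H₂O: 0 + 5(197.2) = 986
Total out = 11530 kmol/h; y_H₂O = 986 / 11530 = 0.08552.

0.0855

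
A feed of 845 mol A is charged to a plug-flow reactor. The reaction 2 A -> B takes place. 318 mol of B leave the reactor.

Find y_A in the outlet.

0.397

For B: n = n₀ + 1ξ → 318 = 0 + 1ξ, giving ξ = 318 mol.
Outlet amounts (n = n₀ + ν ξ):
  A: 845 − 2(318) = 209
  B: 0 + 1(318) = 318
Total out = 527 mol; y_A = 209 / 527 = 0.3966.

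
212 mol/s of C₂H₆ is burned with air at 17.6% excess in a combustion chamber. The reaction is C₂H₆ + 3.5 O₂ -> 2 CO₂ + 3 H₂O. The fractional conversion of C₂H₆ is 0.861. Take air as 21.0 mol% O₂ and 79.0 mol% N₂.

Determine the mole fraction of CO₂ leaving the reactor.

0.0819

Stoichiometric O₂ = 3.5 × 212 = 742 mol/s; O₂ fed = 742 × 1.176 = 872.6 mol/s.
N₂ fed = 872.6 × 79/21 = 3283 mol/s.
Fuel reacted = 0.861 × 212 → ξ = 182.5 mol/s.
Outlet (n = n₀ + ν ξ):
  C₂H₆: 212 − 1(182.5) = 29.47
  O₂: 872.6 − 3.5(182.5) = 233.7
  N₂: 3283 (inert)
  CO₂: 0 + 2(182.5) = 365.1
  H₂O: 0 + 3(182.5) = 547.6
Total out = 4458 mol/s; y_CO₂ = 365.1 / 4458 = 0.08188.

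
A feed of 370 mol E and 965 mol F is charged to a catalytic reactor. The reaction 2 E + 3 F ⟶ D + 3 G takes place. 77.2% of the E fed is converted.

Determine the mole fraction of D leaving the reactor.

E reacted = 0.772 × 370 = 285.6 mol; ν_E = −2, so ξ = 285.6/2 = 142.8 mol.
Outlet amounts (n = n₀ + ν ξ):
  E: 370 − 2(142.8) = 84.36
  F: 965 − 3(142.8) = 536.5
  D: 0 + 1(142.8) = 142.8
  G: 0 + 3(142.8) = 428.5
Total out = 1192 mol; y_D = 142.8 / 1192 = 0.1198.

0.12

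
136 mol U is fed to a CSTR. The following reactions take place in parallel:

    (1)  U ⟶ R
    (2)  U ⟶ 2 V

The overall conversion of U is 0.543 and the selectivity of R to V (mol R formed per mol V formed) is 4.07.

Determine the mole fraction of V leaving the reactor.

0.112

Conversion of U: U consumed = 0.543 × 136 = 73.85 mol = 1ξ₁ + 1ξ₂.
Selectivity: 1ξ₁ / (2ξ₂) = 4.07 → ξ₁ = 8.14 ξ₂.
Substitute: (1·8.14 + 1) ξ₂ = 73.85 → ξ₂ = 8.08 mol, ξ₁ = 65.77 mol.
Outlet amounts (n = n₀ + Σ ν·ξ):
  U: 136 − 1(65.77) − 1(8.08) = 62.15
  R: 0 + 1(65.77) = 65.77
  V: 0 + 2(8.08) = 16.16
Total out = 144.1 mol; y_V = 16.16 / 144.1 = 0.1122.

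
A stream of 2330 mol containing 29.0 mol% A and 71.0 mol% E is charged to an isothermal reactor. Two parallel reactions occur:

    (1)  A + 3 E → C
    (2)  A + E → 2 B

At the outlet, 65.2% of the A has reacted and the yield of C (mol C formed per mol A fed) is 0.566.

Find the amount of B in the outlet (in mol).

Yield of C: 1ξ₁ / 675.7 = 0.566 → ξ₁ = 382.4 mol.
Conversion of A: 1ξ₁ + 1ξ₂ = 0.652 × 675.7 = 440.6 → ξ₂ = 58.11 mol.
Outlet amounts (n = n₀ + Σ ν·ξ):
  A: 675.7 − 1(382.4) − 1(58.11) = 235.1
  E: 1654 − 3(382.4) − 1(58.11) = 448.9
  C: 0 + 1(382.4) = 382.4
  B: 0 + 2(58.11) = 116.2

116 mol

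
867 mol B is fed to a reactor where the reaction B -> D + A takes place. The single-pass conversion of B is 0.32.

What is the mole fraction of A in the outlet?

0.242

B reacted = 0.32 × 867 = 277.4 mol; ν_B = −1, so ξ = 277.4/1 = 277.4 mol.
Outlet amounts (n = n₀ + ν ξ):
  B: 867 − 1(277.4) = 589.6
  D: 0 + 1(277.4) = 277.4
  A: 0 + 1(277.4) = 277.4
Total out = 1144 mol; y_A = 277.4 / 1144 = 0.2424.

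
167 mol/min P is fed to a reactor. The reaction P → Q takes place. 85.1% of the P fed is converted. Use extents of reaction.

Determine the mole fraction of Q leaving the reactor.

P reacted = 0.851 × 167 = 142.1 mol/min; ν_P = −1, so ξ = 142.1/1 = 142.1 mol/min.
Outlet amounts (n = n₀ + ν ξ):
  P: 167 − 1(142.1) = 24.88
  Q: 0 + 1(142.1) = 142.1
Total out = 167 mol/min; y_Q = 142.1 / 167 = 0.851.

0.851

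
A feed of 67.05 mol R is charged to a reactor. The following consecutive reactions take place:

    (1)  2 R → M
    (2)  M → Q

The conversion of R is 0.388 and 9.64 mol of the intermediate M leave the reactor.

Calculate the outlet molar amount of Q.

3.37 mol

Conversion of R: R consumed = 2ξ₁ = 0.388 × 67.05 → ξ₁ = 13.01 mol.
M balance: n_M = 0 + 1ξ₁ − 1ξ₂ = 9.64 → ξ₂ = (1·13.01 − 9.64)/1 = 3.368 mol.
Outlet amounts (n = n₀ + Σ ν·ξ):
  R: 67.05 − 2(13.01) = 41.03
  M: 0 + 1(13.01) − 1(3.368) = 9.64
  Q: 0 + 1(3.368) = 3.368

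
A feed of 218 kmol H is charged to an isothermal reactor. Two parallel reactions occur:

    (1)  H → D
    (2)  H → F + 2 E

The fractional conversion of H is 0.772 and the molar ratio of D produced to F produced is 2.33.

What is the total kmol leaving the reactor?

319 kmol

Conversion of H: H consumed = 0.772 × 218 = 168.3 kmol = 1ξ₁ + 1ξ₂.
Selectivity: 1ξ₁ / (1ξ₂) = 2.33 → ξ₁ = 2.33 ξ₂.
Substitute: (1·2.33 + 1) ξ₂ = 168.3 → ξ₂ = 50.54 kmol, ξ₁ = 117.8 kmol.
Outlet amounts (n = n₀ + Σ ν·ξ):
  H: 218 − 1(117.8) − 1(50.54) = 49.7
  D: 0 + 1(117.8) = 117.8
  F: 0 + 1(50.54) = 50.54
  E: 0 + 2(50.54) = 101.1
Total out = 49.7 + 117.8 + 50.54 + 101.1 = 319.1 kmol.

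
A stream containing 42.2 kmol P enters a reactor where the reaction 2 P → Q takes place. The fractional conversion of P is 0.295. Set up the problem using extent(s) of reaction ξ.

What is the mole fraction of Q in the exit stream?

P reacted = 0.295 × 42.2 = 12.45 kmol; ν_P = −2, so ξ = 12.45/2 = 6.224 kmol.
Outlet amounts (n = n₀ + ν ξ):
  P: 42.2 − 2(6.224) = 29.75
  Q: 0 + 1(6.224) = 6.224
Total out = 35.98 kmol; y_Q = 6.224 / 35.98 = 0.173.

0.173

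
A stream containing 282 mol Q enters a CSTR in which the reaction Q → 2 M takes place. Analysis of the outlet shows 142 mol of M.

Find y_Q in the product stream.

For M: n = n₀ + 2ξ → 142 = 0 + 2ξ, giving ξ = 71 mol.
Outlet amounts (n = n₀ + ν ξ):
  Q: 282 − 1(71) = 211
  M: 0 + 2(71) = 142
Total out = 353 mol; y_Q = 211 / 353 = 0.5977.

0.598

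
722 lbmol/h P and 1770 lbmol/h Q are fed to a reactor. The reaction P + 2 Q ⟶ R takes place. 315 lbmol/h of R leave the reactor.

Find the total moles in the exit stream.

1860 lbmol/h

For R: n = n₀ + 1ξ → 315 = 0 + 1ξ, giving ξ = 315 lbmol/h.
Outlet amounts (n = n₀ + ν ξ):
  P: 722 − 1(315) = 407
  Q: 1770 − 2(315) = 1140
  R: 0 + 1(315) = 315
Total out = 407 + 1140 + 315 = 1862 lbmol/h.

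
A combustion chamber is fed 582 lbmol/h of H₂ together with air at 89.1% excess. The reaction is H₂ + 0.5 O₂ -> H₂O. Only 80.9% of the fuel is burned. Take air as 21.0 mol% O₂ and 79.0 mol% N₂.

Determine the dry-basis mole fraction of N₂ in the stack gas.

Stoichiometric O₂ = 0.5 × 582 = 291 lbmol/h; O₂ fed = 291 × 1.891 = 550.3 lbmol/h.
N₂ fed = 550.3 × 79/21 = 2070 lbmol/h.
Fuel reacted = 0.809 × 582 → ξ = 470.8 lbmol/h.
Outlet (n = n₀ + ν ξ):
  H₂: 582 − 1(470.8) = 111.2
  O₂: 550.3 − 0.5(470.8) = 314.9
  N₂: 2070 (inert)
  H₂O: 0 + 1(470.8) = 470.8
Dry total = 2496 lbmol/h; y_N₂ (dry) = 2070 / 2496 = 0.8293.

0.829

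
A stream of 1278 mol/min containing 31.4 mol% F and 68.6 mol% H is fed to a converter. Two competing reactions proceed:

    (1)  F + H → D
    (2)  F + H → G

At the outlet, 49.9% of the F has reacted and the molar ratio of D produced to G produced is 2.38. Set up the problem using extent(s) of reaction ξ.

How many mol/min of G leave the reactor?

Conversion of F: F consumed = 0.499 × 401.3 = 200.2 mol/min = 1ξ₁ + 1ξ₂.
Selectivity: 1ξ₁ / (1ξ₂) = 2.38 → ξ₁ = 2.38 ξ₂.
Substitute: (1·2.38 + 1) ξ₂ = 200.2 → ξ₂ = 59.24 mol/min, ξ₁ = 141 mol/min.
Outlet amounts (n = n₀ + Σ ν·ξ):
  F: 401.3 − 1(141) − 1(59.24) = 201
  H: 876.7 − 1(141) − 1(59.24) = 676.5
  D: 0 + 1(141) = 141
  G: 0 + 1(59.24) = 59.24

59.2 mol/min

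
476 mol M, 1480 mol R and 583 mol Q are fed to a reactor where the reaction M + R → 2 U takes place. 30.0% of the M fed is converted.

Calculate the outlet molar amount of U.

286 mol

M reacted = 0.3 × 476 = 142.8 mol; ν_M = −1, so ξ = 142.8/1 = 142.8 mol.
Outlet amounts (n = n₀ + ν ξ):
  M: 476 − 1(142.8) = 333.2
  R: 1480 − 1(142.8) = 1337
  U: 0 + 2(142.8) = 285.6
  Q: 583 (inert)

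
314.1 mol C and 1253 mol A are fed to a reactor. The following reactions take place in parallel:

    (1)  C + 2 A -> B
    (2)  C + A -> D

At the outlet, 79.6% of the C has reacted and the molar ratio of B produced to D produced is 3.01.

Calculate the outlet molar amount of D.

Conversion of C: C consumed = 0.796 × 314.1 = 250 mol = 1ξ₁ + 1ξ₂.
Selectivity: 1ξ₁ / (1ξ₂) = 3.01 → ξ₁ = 3.01 ξ₂.
Substitute: (1·3.01 + 1) ξ₂ = 250 → ξ₂ = 62.35 mol, ξ₁ = 187.7 mol.
Outlet amounts (n = n₀ + Σ ν·ξ):
  C: 314.1 − 1(187.7) − 1(62.35) = 64.08
  A: 1253 − 2(187.7) − 1(62.35) = 815.3
  B: 0 + 1(187.7) = 187.7
  D: 0 + 1(62.35) = 62.35

62.4 mol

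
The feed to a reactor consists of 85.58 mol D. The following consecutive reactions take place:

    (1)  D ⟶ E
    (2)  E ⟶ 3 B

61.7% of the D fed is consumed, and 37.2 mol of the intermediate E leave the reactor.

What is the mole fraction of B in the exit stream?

Conversion of D: D consumed = 1ξ₁ = 0.617 × 85.58 → ξ₁ = 52.8 mol.
E balance: n_E = 0 + 1ξ₁ − 1ξ₂ = 37.2 → ξ₂ = (1·52.8 − 37.2)/1 = 15.6 mol.
Outlet amounts (n = n₀ + Σ ν·ξ):
  D: 85.58 − 1(52.8) = 32.78
  E: 0 + 1(52.8) − 1(15.6) = 37.2
  B: 0 + 3(15.6) = 46.81
Total out = 116.8 mol; y_B = 46.81 / 116.8 = 0.4008.

0.401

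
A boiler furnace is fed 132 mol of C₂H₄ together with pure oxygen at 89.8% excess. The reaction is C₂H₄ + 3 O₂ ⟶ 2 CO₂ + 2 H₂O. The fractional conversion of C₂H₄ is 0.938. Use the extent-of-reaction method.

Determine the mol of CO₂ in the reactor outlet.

Stoichiometric O₂ = 3 × 132 = 396 mol; O₂ fed = 396 × 1.898 = 751.6 mol.
Fuel reacted = 0.938 × 132 → ξ = 123.8 mol.
Outlet (n = n₀ + ν ξ):
  C₂H₄: 132 − 1(123.8) = 8.184
  O₂: 751.6 − 3(123.8) = 380.2
  CO₂: 0 + 2(123.8) = 247.6
  H₂O: 0 + 2(123.8) = 247.6

248 mol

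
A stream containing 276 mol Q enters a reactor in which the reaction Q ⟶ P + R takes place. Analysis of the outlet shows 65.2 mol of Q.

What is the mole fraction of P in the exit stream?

0.433

For Q: n = n₀ − 1ξ → 65.2 = 276 − 1ξ, giving ξ = 210.8 mol.
Outlet amounts (n = n₀ + ν ξ):
  Q: 276 − 1(210.8) = 65.2
  P: 0 + 1(210.8) = 210.8
  R: 0 + 1(210.8) = 210.8
Total out = 486.8 mol; y_P = 210.8 / 486.8 = 0.433.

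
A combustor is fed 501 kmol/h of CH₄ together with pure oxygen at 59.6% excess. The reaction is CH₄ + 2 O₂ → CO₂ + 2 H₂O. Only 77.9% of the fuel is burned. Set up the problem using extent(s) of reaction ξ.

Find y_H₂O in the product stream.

Stoichiometric O₂ = 2 × 501 = 1002 kmol/h; O₂ fed = 1002 × 1.596 = 1599 kmol/h.
Fuel reacted = 0.779 × 501 → ξ = 390.3 kmol/h.
Outlet (n = n₀ + ν ξ):
  CH₄: 501 − 1(390.3) = 110.7
  O₂: 1599 − 2(390.3) = 818.6
  CO₂: 0 + 1(390.3) = 390.3
  H₂O: 0 + 2(390.3) = 780.6
Total out = 2100 kmol/h; y_H₂O = 780.6 / 2100 = 0.3717.

0.372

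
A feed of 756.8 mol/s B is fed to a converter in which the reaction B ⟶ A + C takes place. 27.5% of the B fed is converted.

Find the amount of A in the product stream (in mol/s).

208 mol/s

B reacted = 0.275 × 756.8 = 208.1 mol/s; ν_B = −1, so ξ = 208.1/1 = 208.1 mol/s.
Outlet amounts (n = n₀ + ν ξ):
  B: 756.8 − 1(208.1) = 548.7
  A: 0 + 1(208.1) = 208.1
  C: 0 + 1(208.1) = 208.1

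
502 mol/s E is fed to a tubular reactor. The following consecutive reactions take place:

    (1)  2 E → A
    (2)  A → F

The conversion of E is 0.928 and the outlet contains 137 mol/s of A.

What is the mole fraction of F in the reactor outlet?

0.357

Conversion of E: E consumed = 2ξ₁ = 0.928 × 502 → ξ₁ = 232.9 mol/s.
A balance: n_A = 0 + 1ξ₁ − 1ξ₂ = 137 → ξ₂ = (1·232.9 − 137)/1 = 95.93 mol/s.
Outlet amounts (n = n₀ + Σ ν·ξ):
  E: 502 − 2(232.9) = 36.14
  A: 0 + 1(232.9) − 1(95.93) = 137
  F: 0 + 1(95.93) = 95.93
Total out = 269.1 mol/s; y_F = 95.93 / 269.1 = 0.3565.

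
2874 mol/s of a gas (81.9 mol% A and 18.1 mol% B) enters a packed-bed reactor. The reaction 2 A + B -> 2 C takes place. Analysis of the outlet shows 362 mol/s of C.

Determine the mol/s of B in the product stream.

For C: n = n₀ + 2ξ → 362 = 0 + 2ξ, giving ξ = 181 mol/s.
Outlet amounts (n = n₀ + ν ξ):
  A: 2354 − 2(181) = 1992
  B: 520.2 − 1(181) = 339.2
  C: 0 + 2(181) = 362

339 mol/s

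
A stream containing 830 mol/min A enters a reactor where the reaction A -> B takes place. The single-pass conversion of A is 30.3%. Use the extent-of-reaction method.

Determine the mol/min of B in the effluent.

A reacted = 0.303 × 830 = 251.5 mol/min; ν_A = −1, so ξ = 251.5/1 = 251.5 mol/min.
Outlet amounts (n = n₀ + ν ξ):
  A: 830 − 1(251.5) = 578.5
  B: 0 + 1(251.5) = 251.5

251 mol/min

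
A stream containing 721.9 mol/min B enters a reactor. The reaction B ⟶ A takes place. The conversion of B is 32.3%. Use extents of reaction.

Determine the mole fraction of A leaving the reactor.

0.323

B reacted = 0.323 × 721.9 = 233.2 mol/min; ν_B = −1, so ξ = 233.2/1 = 233.2 mol/min.
Outlet amounts (n = n₀ + ν ξ):
  B: 721.9 − 1(233.2) = 488.7
  A: 0 + 1(233.2) = 233.2
Total out = 721.9 mol/min; y_A = 233.2 / 721.9 = 0.323.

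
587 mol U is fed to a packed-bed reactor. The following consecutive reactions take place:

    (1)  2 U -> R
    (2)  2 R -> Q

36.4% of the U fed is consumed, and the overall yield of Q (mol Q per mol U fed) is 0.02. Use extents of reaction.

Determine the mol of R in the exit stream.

83.4 mol

Conversion of U: U consumed = 2ξ₁ = 0.364 × 587 → ξ₁ = 106.8 mol.
Yield of Q: 1ξ₂ / 587 = 0.02 → ξ₂ = 11.74 mol.
Outlet amounts (n = n₀ + Σ ν·ξ):
  U: 587 − 2(106.8) = 373.3
  R: 0 + 1(106.8) − 2(11.74) = 83.35
  Q: 0 + 1(11.74) = 11.74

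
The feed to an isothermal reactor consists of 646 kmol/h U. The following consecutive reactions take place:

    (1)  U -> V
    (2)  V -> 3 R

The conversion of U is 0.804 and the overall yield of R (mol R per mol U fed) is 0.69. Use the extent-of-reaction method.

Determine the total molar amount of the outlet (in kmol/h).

943 kmol/h

Conversion of U: U consumed = 1ξ₁ = 0.804 × 646 → ξ₁ = 519.4 kmol/h.
Yield of R: 3ξ₂ / 646 = 0.69 → ξ₂ = 148.6 kmol/h.
Outlet amounts (n = n₀ + Σ ν·ξ):
  U: 646 − 1(519.4) = 126.6
  V: 0 + 1(519.4) − 1(148.6) = 370.8
  R: 0 + 3(148.6) = 445.7
Total out = 126.6 + 370.8 + 445.7 = 943.2 kmol/h.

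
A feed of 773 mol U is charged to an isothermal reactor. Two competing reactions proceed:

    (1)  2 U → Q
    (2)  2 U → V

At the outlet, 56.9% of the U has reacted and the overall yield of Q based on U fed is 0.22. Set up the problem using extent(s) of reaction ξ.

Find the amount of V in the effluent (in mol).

49.9 mol

Yield of Q: 1ξ₁ / 773 = 0.22 → ξ₁ = 170.1 mol.
Conversion of U: 2ξ₁ + 2ξ₂ = 0.569 × 773 = 439.8 → ξ₂ = 49.86 mol.
Outlet amounts (n = n₀ + Σ ν·ξ):
  U: 773 − 2(170.1) − 2(49.86) = 333.2
  Q: 0 + 1(170.1) = 170.1
  V: 0 + 1(49.86) = 49.86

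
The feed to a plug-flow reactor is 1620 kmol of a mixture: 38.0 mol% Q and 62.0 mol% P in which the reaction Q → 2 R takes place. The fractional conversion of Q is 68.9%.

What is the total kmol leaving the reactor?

Q reacted = 0.689 × 615.6 = 424.1 kmol; ν_Q = −1, so ξ = 424.1/1 = 424.1 kmol.
Outlet amounts (n = n₀ + ν ξ):
  Q: 615.6 − 1(424.1) = 191.5
  R: 0 + 2(424.1) = 848.3
  P: 1004 (inert)
Total out = 191.5 + 848.3 + 1004 = 2044 kmol.

2040 kmol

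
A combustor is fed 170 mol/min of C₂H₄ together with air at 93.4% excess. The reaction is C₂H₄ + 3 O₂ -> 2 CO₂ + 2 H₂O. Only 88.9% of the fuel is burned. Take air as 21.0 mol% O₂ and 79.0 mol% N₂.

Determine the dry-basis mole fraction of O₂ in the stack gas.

Stoichiometric O₂ = 3 × 170 = 510 mol/min; O₂ fed = 510 × 1.934 = 986.3 mol/min.
N₂ fed = 986.3 × 79/21 = 3711 mol/min.
Fuel reacted = 0.889 × 170 → ξ = 151.1 mol/min.
Outlet (n = n₀ + ν ξ):
  C₂H₄: 170 − 1(151.1) = 18.87
  O₂: 986.3 − 3(151.1) = 533
  N₂: 3711 (inert)
  CO₂: 0 + 2(151.1) = 302.3
  H₂O: 0 + 2(151.1) = 302.3
Dry total = 4565 mol/min; y_O₂ (dry) = 533 / 4565 = 0.1168.

0.117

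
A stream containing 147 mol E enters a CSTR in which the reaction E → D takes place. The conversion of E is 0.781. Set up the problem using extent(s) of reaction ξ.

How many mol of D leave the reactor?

E reacted = 0.781 × 147 = 114.8 mol; ν_E = −1, so ξ = 114.8/1 = 114.8 mol.
Outlet amounts (n = n₀ + ν ξ):
  E: 147 − 1(114.8) = 32.19
  D: 0 + 1(114.8) = 114.8

115 mol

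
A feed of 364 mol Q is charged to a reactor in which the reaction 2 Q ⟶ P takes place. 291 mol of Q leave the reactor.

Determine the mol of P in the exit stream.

For Q: n = n₀ − 2ξ → 291 = 364 − 2ξ, giving ξ = 36.5 mol.
Outlet amounts (n = n₀ + ν ξ):
  Q: 364 − 2(36.5) = 291
  P: 0 + 1(36.5) = 36.5

36.5 mol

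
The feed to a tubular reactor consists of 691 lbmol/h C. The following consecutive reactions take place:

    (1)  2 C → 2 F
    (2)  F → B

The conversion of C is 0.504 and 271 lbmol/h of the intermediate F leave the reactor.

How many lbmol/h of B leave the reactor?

Conversion of C: C consumed = 2ξ₁ = 0.504 × 691 → ξ₁ = 174.1 lbmol/h.
F balance: n_F = 0 + 2ξ₁ − 1ξ₂ = 271 → ξ₂ = (2·174.1 − 271)/1 = 77.26 lbmol/h.
Outlet amounts (n = n₀ + Σ ν·ξ):
  C: 691 − 2(174.1) = 342.7
  F: 0 + 2(174.1) − 1(77.26) = 271
  B: 0 + 1(77.26) = 77.26

77.3 lbmol/h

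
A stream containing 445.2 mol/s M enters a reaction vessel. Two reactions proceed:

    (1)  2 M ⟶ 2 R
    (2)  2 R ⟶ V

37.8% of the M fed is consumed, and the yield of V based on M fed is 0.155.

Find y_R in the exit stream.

Conversion of M: M consumed = 2ξ₁ = 0.378 × 445.2 → ξ₁ = 84.14 mol/s.
Yield of V: 1ξ₂ / 445.2 = 0.155 → ξ₂ = 69.01 mol/s.
Outlet amounts (n = n₀ + Σ ν·ξ):
  M: 445.2 − 2(84.14) = 276.9
  R: 0 + 2(84.14) − 2(69.01) = 30.27
  V: 0 + 1(69.01) = 69.01
Total out = 376.2 mol/s; y_R = 30.27 / 376.2 = 0.08047.

0.0805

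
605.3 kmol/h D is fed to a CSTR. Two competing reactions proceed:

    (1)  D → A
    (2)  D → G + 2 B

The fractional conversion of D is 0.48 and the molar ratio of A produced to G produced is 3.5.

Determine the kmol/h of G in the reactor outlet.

64.6 kmol/h

Conversion of D: D consumed = 0.48 × 605.3 = 290.5 kmol/h = 1ξ₁ + 1ξ₂.
Selectivity: 1ξ₁ / (1ξ₂) = 3.5 → ξ₁ = 3.5 ξ₂.
Substitute: (1·3.5 + 1) ξ₂ = 290.5 → ξ₂ = 64.57 kmol/h, ξ₁ = 226 kmol/h.
Outlet amounts (n = n₀ + Σ ν·ξ):
  D: 605.3 − 1(226) − 1(64.57) = 314.8
  A: 0 + 1(226) = 226
  G: 0 + 1(64.57) = 64.57
  B: 0 + 2(64.57) = 129.1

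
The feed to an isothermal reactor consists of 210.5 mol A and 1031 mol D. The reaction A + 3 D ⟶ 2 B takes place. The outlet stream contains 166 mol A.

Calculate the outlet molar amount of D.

For A: n = n₀ − 1ξ → 166 = 210.5 − 1ξ, giving ξ = 44.5 mol.
Outlet amounts (n = n₀ + ν ξ):
  A: 210.5 − 1(44.5) = 166
  D: 1031 − 3(44.5) = 897.5
  B: 0 + 2(44.5) = 89

898 mol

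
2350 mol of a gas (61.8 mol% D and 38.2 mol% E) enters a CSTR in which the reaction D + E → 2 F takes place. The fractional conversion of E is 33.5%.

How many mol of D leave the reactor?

1150 mol

E reacted = 0.335 × 897.7 = 300.7 mol; ν_E = −1, so ξ = 300.7/1 = 300.7 mol.
Outlet amounts (n = n₀ + ν ξ):
  D: 1452 − 1(300.7) = 1152
  E: 897.7 − 1(300.7) = 597
  F: 0 + 2(300.7) = 601.5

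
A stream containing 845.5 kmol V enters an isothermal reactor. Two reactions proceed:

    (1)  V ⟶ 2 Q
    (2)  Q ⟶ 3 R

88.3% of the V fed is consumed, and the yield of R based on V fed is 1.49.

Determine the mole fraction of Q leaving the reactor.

0.441

Conversion of V: V consumed = 1ξ₁ = 0.883 × 845.5 → ξ₁ = 746.6 kmol.
Yield of R: 3ξ₂ / 845.5 = 1.49 → ξ₂ = 419.9 kmol.
Outlet amounts (n = n₀ + Σ ν·ξ):
  V: 845.5 − 1(746.6) = 98.92
  Q: 0 + 2(746.6) − 1(419.9) = 1073
  R: 0 + 3(419.9) = 1260
Total out = 2432 kmol; y_Q = 1073 / 2432 = 0.4413.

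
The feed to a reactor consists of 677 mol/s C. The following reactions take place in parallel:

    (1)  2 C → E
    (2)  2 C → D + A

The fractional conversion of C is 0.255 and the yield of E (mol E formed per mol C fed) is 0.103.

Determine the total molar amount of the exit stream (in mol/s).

607 mol/s

Yield of E: 1ξ₁ / 677 = 0.103 → ξ₁ = 69.73 mol/s.
Conversion of C: 2ξ₁ + 2ξ₂ = 0.255 × 677 = 172.6 → ξ₂ = 16.59 mol/s.
Outlet amounts (n = n₀ + Σ ν·ξ):
  C: 677 − 2(69.73) − 2(16.59) = 504.4
  E: 0 + 1(69.73) = 69.73
  D: 0 + 1(16.59) = 16.59
  A: 0 + 1(16.59) = 16.59
Total out = 504.4 + 69.73 + 16.59 + 16.59 = 607.3 mol/s.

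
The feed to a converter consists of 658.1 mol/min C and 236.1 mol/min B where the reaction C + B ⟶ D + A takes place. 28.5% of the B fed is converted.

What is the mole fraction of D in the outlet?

B reacted = 0.285 × 236.1 = 67.29 mol/min; ν_B = −1, so ξ = 67.29/1 = 67.29 mol/min.
Outlet amounts (n = n₀ + ν ξ):
  C: 658.1 − 1(67.29) = 590.8
  B: 236.1 − 1(67.29) = 168.8
  D: 0 + 1(67.29) = 67.29
  A: 0 + 1(67.29) = 67.29
Total out = 894.2 mol/min; y_D = 67.29 / 894.2 = 0.07525.

0.0752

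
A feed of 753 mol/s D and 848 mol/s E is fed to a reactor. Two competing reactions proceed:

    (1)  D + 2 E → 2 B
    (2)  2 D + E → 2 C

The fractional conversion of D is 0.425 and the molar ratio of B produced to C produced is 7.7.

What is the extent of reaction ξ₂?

ξ₂ = 33 mol/s

Conversion of D: D consumed = 0.425 × 753 = 320 mol/s = 1ξ₁ + 2ξ₂.
Selectivity: 2ξ₁ / (2ξ₂) = 7.7 → ξ₁ = 7.7 ξ₂.
Substitute: (1·7.7 + 2) ξ₂ = 320 → ξ₂ = 32.99 mol/s, ξ₁ = 254 mol/s.
Outlet amounts (n = n₀ + Σ ν·ξ):
  D: 753 − 1(254) − 2(32.99) = 433
  E: 848 − 2(254) − 1(32.99) = 306.9
  B: 0 + 2(254) = 508.1
  C: 0 + 2(32.99) = 65.98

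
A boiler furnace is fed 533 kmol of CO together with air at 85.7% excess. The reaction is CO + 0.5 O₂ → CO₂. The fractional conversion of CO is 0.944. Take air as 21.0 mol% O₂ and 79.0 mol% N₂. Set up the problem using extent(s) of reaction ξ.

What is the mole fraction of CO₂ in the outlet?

Stoichiometric O₂ = 0.5 × 533 = 266.5 kmol; O₂ fed = 266.5 × 1.857 = 494.9 kmol.
N₂ fed = 494.9 × 79/21 = 1862 kmol.
Fuel reacted = 0.944 × 533 → ξ = 503.2 kmol.
Outlet (n = n₀ + ν ξ):
  CO: 533 − 1(503.2) = 29.85
  O₂: 494.9 − 0.5(503.2) = 243.3
  N₂: 1862 (inert)
  CO₂: 0 + 1(503.2) = 503.2
Total out = 2638 kmol; y_CO₂ = 503.2 / 2638 = 0.1907.

0.191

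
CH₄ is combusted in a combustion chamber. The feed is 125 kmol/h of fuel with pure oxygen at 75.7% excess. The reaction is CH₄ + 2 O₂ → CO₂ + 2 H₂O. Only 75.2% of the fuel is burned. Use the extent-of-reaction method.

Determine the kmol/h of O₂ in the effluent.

251 kmol/h

Stoichiometric O₂ = 2 × 125 = 250 kmol/h; O₂ fed = 250 × 1.757 = 439.3 kmol/h.
Fuel reacted = 0.752 × 125 → ξ = 94 kmol/h.
Outlet (n = n₀ + ν ξ):
  CH₄: 125 − 1(94) = 31
  O₂: 439.3 − 2(94) = 251.3
  CO₂: 0 + 1(94) = 94
  H₂O: 0 + 2(94) = 188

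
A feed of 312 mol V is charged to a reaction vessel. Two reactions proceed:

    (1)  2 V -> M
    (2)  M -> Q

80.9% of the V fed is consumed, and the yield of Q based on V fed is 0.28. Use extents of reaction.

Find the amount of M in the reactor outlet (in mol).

Conversion of V: V consumed = 2ξ₁ = 0.809 × 312 → ξ₁ = 126.2 mol.
Yield of Q: 1ξ₂ / 312 = 0.28 → ξ₂ = 87.36 mol.
Outlet amounts (n = n₀ + Σ ν·ξ):
  V: 312 − 2(126.2) = 59.59
  M: 0 + 1(126.2) − 1(87.36) = 38.84
  Q: 0 + 1(87.36) = 87.36

38.8 mol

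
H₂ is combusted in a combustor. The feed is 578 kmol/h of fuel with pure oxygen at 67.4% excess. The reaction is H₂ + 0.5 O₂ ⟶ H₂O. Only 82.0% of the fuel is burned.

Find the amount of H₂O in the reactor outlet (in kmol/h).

474 kmol/h

Stoichiometric O₂ = 0.5 × 578 = 289 kmol/h; O₂ fed = 289 × 1.674 = 483.8 kmol/h.
Fuel reacted = 0.82 × 578 → ξ = 474 kmol/h.
Outlet (n = n₀ + ν ξ):
  H₂: 578 − 1(474) = 104
  O₂: 483.8 − 0.5(474) = 246.8
  H₂O: 0 + 1(474) = 474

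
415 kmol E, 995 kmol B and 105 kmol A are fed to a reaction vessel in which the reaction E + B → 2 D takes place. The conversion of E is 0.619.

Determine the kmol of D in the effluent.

514 kmol

E reacted = 0.619 × 415 = 256.9 kmol; ν_E = −1, so ξ = 256.9/1 = 256.9 kmol.
Outlet amounts (n = n₀ + ν ξ):
  E: 415 − 1(256.9) = 158.1
  B: 995 − 1(256.9) = 738.1
  D: 0 + 2(256.9) = 513.8
  A: 105 (inert)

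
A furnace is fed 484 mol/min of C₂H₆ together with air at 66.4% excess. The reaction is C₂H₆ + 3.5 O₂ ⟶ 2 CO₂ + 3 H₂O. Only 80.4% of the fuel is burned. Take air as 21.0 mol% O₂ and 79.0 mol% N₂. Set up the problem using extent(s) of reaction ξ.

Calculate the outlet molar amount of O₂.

Stoichiometric O₂ = 3.5 × 484 = 1694 mol/min; O₂ fed = 1694 × 1.664 = 2819 mol/min.
N₂ fed = 2819 × 79/21 = 10600 mol/min.
Fuel reacted = 0.804 × 484 → ξ = 389.1 mol/min.
Outlet (n = n₀ + ν ξ):
  C₂H₆: 484 − 1(389.1) = 94.86
  O₂: 2819 − 3.5(389.1) = 1457
  N₂: 10600 (inert)
  CO₂: 0 + 2(389.1) = 778.3
  H₂O: 0 + 3(389.1) = 1167

1460 mol/min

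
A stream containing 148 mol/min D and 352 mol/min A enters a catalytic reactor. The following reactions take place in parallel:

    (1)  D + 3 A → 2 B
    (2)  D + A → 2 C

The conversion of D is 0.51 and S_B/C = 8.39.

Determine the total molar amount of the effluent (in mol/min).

365 mol/min

Conversion of D: D consumed = 0.51 × 148 = 75.48 mol/min = 1ξ₁ + 1ξ₂.
Selectivity: 2ξ₁ / (2ξ₂) = 8.39 → ξ₁ = 8.39 ξ₂.
Substitute: (1·8.39 + 1) ξ₂ = 75.48 → ξ₂ = 8.038 mol/min, ξ₁ = 67.44 mol/min.
Outlet amounts (n = n₀ + Σ ν·ξ):
  D: 148 − 1(67.44) − 1(8.038) = 72.52
  A: 352 − 3(67.44) − 1(8.038) = 141.6
  B: 0 + 2(67.44) = 134.9
  C: 0 + 2(8.038) = 16.08
Total out = 72.52 + 141.6 + 134.9 + 16.08 = 365.1 mol/min.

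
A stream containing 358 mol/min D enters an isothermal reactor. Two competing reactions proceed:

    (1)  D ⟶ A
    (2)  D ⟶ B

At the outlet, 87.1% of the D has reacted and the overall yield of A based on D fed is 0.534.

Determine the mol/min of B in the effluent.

Yield of A: 1ξ₁ / 358 = 0.534 → ξ₁ = 191.2 mol/min.
Conversion of D: 1ξ₁ + 1ξ₂ = 0.871 × 358 = 311.8 → ξ₂ = 120.6 mol/min.
Outlet amounts (n = n₀ + Σ ν·ξ):
  D: 358 − 1(191.2) − 1(120.6) = 46.18
  A: 0 + 1(191.2) = 191.2
  B: 0 + 1(120.6) = 120.6

121 mol/min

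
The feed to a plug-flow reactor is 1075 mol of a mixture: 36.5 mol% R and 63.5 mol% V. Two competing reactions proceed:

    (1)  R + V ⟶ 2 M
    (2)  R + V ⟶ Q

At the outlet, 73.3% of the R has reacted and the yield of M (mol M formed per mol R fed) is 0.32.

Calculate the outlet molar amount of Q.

225 mol

Yield of M: 2ξ₁ / 392.4 = 0.32 → ξ₁ = 62.78 mol.
Conversion of R: 1ξ₁ + 1ξ₂ = 0.733 × 392.4 = 287.6 → ξ₂ = 224.8 mol.
Outlet amounts (n = n₀ + Σ ν·ξ):
  R: 392.4 − 1(62.78) − 1(224.8) = 104.8
  V: 682.6 − 1(62.78) − 1(224.8) = 395
  M: 0 + 2(62.78) = 125.6
  Q: 0 + 1(224.8) = 224.8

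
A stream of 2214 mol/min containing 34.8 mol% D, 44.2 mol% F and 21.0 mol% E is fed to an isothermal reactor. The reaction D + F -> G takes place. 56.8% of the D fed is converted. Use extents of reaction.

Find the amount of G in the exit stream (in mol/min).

438 mol/min

D reacted = 0.568 × 770.5 = 437.6 mol/min; ν_D = −1, so ξ = 437.6/1 = 437.6 mol/min.
Outlet amounts (n = n₀ + ν ξ):
  D: 770.5 − 1(437.6) = 332.8
  F: 978.6 − 1(437.6) = 541
  G: 0 + 1(437.6) = 437.6
  E: 464.9 (inert)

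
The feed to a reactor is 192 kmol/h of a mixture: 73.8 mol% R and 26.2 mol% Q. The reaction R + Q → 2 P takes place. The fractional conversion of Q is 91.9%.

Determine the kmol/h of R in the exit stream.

95.5 kmol/h

Q reacted = 0.919 × 50.3 = 46.23 kmol/h; ν_Q = −1, so ξ = 46.23/1 = 46.23 kmol/h.
Outlet amounts (n = n₀ + ν ξ):
  R: 141.7 − 1(46.23) = 95.47
  Q: 50.3 − 1(46.23) = 4.075
  P: 0 + 2(46.23) = 92.46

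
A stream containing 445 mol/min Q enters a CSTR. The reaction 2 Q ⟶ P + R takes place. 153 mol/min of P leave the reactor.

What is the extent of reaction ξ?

ξ = 153 mol/min

For P: n = n₀ + 1ξ → 153 = 0 + 1ξ, giving ξ = 153 mol/min.
Outlet amounts (n = n₀ + ν ξ):
  Q: 445 − 2(153) = 139
  P: 0 + 1(153) = 153
  R: 0 + 1(153) = 153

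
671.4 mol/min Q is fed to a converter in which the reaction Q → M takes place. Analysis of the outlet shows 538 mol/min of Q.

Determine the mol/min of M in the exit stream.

For Q: n = n₀ − 1ξ → 538 = 671.4 − 1ξ, giving ξ = 133.4 mol/min.
Outlet amounts (n = n₀ + ν ξ):
  Q: 671.4 − 1(133.4) = 538
  M: 0 + 1(133.4) = 133.4

133 mol/min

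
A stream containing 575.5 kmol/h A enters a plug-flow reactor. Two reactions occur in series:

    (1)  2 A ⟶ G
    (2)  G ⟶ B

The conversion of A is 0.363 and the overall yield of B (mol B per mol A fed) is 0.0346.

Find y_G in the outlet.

Conversion of A: A consumed = 2ξ₁ = 0.363 × 575.5 → ξ₁ = 104.5 kmol/h.
Yield of B: 1ξ₂ / 575.5 = 0.0346 → ξ₂ = 19.91 kmol/h.
Outlet amounts (n = n₀ + Σ ν·ξ):
  A: 575.5 − 2(104.5) = 366.6
  G: 0 + 1(104.5) − 1(19.91) = 84.54
  B: 0 + 1(19.91) = 19.91
Total out = 471 kmol/h; y_G = 84.54 / 471 = 0.1795.

0.179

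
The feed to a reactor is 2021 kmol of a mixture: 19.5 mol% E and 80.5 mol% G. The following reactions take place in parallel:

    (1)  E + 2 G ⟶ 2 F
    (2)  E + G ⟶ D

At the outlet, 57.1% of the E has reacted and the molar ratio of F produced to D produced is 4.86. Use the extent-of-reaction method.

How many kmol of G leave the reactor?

1240 kmol

Conversion of E: E consumed = 0.571 × 394.1 = 225 kmol = 1ξ₁ + 1ξ₂.
Selectivity: 2ξ₁ / (1ξ₂) = 4.86 → ξ₁ = 2.43 ξ₂.
Substitute: (1·2.43 + 1) ξ₂ = 225 → ξ₂ = 65.61 kmol, ξ₁ = 159.4 kmol.
Outlet amounts (n = n₀ + Σ ν·ξ):
  E: 394.1 − 1(159.4) − 1(65.61) = 169.1
  G: 1627 − 2(159.4) − 1(65.61) = 1242
  F: 0 + 2(159.4) = 318.8
  D: 0 + 1(65.61) = 65.61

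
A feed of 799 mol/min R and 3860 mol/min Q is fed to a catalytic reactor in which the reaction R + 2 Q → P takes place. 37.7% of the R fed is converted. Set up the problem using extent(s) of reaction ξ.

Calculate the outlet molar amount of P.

R reacted = 0.377 × 799 = 301.2 mol/min; ν_R = −1, so ξ = 301.2/1 = 301.2 mol/min.
Outlet amounts (n = n₀ + ν ξ):
  R: 799 − 1(301.2) = 497.8
  Q: 3860 − 2(301.2) = 3258
  P: 0 + 1(301.2) = 301.2

301 mol/min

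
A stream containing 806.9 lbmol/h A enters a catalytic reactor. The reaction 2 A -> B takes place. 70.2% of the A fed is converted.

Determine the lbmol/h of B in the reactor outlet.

283 lbmol/h

A reacted = 0.702 × 806.9 = 566.4 lbmol/h; ν_A = −2, so ξ = 566.4/2 = 283.2 lbmol/h.
Outlet amounts (n = n₀ + ν ξ):
  A: 806.9 − 2(283.2) = 240.5
  B: 0 + 1(283.2) = 283.2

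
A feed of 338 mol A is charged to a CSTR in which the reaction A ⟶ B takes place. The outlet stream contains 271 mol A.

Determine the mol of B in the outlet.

67 mol

For A: n = n₀ − 1ξ → 271 = 338 − 1ξ, giving ξ = 67 mol.
Outlet amounts (n = n₀ + ν ξ):
  A: 338 − 1(67) = 271
  B: 0 + 1(67) = 67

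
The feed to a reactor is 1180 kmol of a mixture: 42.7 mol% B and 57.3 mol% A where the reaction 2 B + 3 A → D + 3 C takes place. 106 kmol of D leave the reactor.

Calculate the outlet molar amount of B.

292 kmol

For D: n = n₀ + 1ξ → 106 = 0 + 1ξ, giving ξ = 106 kmol.
Outlet amounts (n = n₀ + ν ξ):
  B: 503.9 − 2(106) = 291.9
  A: 676.1 − 3(106) = 358.1
  D: 0 + 1(106) = 106
  C: 0 + 3(106) = 318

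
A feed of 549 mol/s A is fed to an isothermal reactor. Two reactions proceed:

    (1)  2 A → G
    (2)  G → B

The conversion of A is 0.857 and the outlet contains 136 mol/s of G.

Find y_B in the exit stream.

Conversion of A: A consumed = 2ξ₁ = 0.857 × 549 → ξ₁ = 235.2 mol/s.
G balance: n_G = 0 + 1ξ₁ − 1ξ₂ = 136 → ξ₂ = (1·235.2 − 136)/1 = 99.25 mol/s.
Outlet amounts (n = n₀ + Σ ν·ξ):
  A: 549 − 2(235.2) = 78.51
  G: 0 + 1(235.2) − 1(99.25) = 136
  B: 0 + 1(99.25) = 99.25
Total out = 313.8 mol/s; y_B = 99.25 / 313.8 = 0.3163.

0.316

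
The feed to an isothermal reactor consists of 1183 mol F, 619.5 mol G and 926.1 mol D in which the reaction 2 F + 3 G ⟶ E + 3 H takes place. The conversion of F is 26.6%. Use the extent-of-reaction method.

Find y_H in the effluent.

0.184

F reacted = 0.266 × 1183 = 314.7 mol; ν_F = −2, so ξ = 314.7/2 = 157.3 mol.
Outlet amounts (n = n₀ + ν ξ):
  F: 1183 − 2(157.3) = 868.3
  G: 619.5 − 3(157.3) = 147.5
  E: 0 + 1(157.3) = 157.3
  H: 0 + 3(157.3) = 472
  D: 926.1 (inert)
Total out = 2571 mol; y_H = 472 / 2571 = 0.1836.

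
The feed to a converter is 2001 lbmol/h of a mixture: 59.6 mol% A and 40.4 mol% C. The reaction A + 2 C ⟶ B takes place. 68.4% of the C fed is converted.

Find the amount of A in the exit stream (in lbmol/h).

916 lbmol/h

C reacted = 0.684 × 808.4 = 552.9 lbmol/h; ν_C = −2, so ξ = 552.9/2 = 276.5 lbmol/h.
Outlet amounts (n = n₀ + ν ξ):
  A: 1193 − 1(276.5) = 916.1
  C: 808.4 − 2(276.5) = 255.5
  B: 0 + 1(276.5) = 276.5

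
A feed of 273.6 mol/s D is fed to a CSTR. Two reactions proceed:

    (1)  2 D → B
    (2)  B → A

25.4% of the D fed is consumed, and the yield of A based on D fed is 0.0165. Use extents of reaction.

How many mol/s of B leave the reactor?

30.2 mol/s

Conversion of D: D consumed = 2ξ₁ = 0.254 × 273.6 → ξ₁ = 34.75 mol/s.
Yield of A: 1ξ₂ / 273.6 = 0.0165 → ξ₂ = 4.514 mol/s.
Outlet amounts (n = n₀ + Σ ν·ξ):
  D: 273.6 − 2(34.75) = 204.1
  B: 0 + 1(34.75) − 1(4.514) = 30.23
  A: 0 + 1(4.514) = 4.514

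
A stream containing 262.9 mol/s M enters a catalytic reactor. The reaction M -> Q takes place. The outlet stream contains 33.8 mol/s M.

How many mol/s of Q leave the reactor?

For M: n = n₀ − 1ξ → 33.8 = 262.9 − 1ξ, giving ξ = 229.1 mol/s.
Outlet amounts (n = n₀ + ν ξ):
  M: 262.9 − 1(229.1) = 33.8
  Q: 0 + 1(229.1) = 229.1

229 mol/s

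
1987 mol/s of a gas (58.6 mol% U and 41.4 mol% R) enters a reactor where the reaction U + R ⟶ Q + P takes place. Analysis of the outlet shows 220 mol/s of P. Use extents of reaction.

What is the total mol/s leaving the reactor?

For P: n = n₀ + 1ξ → 220 = 0 + 1ξ, giving ξ = 220 mol/s.
Outlet amounts (n = n₀ + ν ξ):
  U: 1164 − 1(220) = 944.4
  R: 822.6 − 1(220) = 602.6
  Q: 0 + 1(220) = 220
  P: 0 + 1(220) = 220
Total out = 944.4 + 602.6 + 220 + 220 = 1987 mol/s.

1990 mol/s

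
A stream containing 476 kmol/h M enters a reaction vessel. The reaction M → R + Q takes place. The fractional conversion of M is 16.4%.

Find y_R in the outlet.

M reacted = 0.164 × 476 = 78.06 kmol/h; ν_M = −1, so ξ = 78.06/1 = 78.06 kmol/h.
Outlet amounts (n = n₀ + ν ξ):
  M: 476 − 1(78.06) = 397.9
  R: 0 + 1(78.06) = 78.06
  Q: 0 + 1(78.06) = 78.06
Total out = 554.1 kmol/h; y_R = 78.06 / 554.1 = 0.1409.

0.141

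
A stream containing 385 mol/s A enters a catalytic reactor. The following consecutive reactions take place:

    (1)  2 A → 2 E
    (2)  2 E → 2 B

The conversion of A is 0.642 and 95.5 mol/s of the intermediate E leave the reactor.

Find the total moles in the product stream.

385 mol/s

Conversion of A: A consumed = 2ξ₁ = 0.642 × 385 → ξ₁ = 123.6 mol/s.
E balance: n_E = 0 + 2ξ₁ − 2ξ₂ = 95.5 → ξ₂ = (2·123.6 − 95.5)/2 = 75.84 mol/s.
Outlet amounts (n = n₀ + Σ ν·ξ):
  A: 385 − 2(123.6) = 137.8
  E: 0 + 2(123.6) − 2(75.84) = 95.5
  B: 0 + 2(75.84) = 151.7
Total out = 137.8 + 95.5 + 151.7 = 385 mol/s.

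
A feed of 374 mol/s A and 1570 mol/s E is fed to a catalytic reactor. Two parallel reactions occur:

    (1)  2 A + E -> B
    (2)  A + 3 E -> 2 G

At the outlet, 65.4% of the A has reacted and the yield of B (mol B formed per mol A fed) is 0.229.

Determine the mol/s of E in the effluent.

Yield of B: 1ξ₁ / 374 = 0.229 → ξ₁ = 85.65 mol/s.
Conversion of A: 2ξ₁ + 1ξ₂ = 0.654 × 374 = 244.6 → ξ₂ = 73.3 mol/s.
Outlet amounts (n = n₀ + Σ ν·ξ):
  A: 374 − 2(85.65) − 1(73.3) = 129.4
  E: 1570 − 1(85.65) − 3(73.3) = 1264
  B: 0 + 1(85.65) = 85.65
  G: 0 + 2(73.3) = 146.6

1260 mol/s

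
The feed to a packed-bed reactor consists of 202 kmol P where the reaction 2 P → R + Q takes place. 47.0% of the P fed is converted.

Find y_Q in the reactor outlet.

P reacted = 0.47 × 202 = 94.94 kmol; ν_P = −2, so ξ = 94.94/2 = 47.47 kmol.
Outlet amounts (n = n₀ + ν ξ):
  P: 202 − 2(47.47) = 107.1
  R: 0 + 1(47.47) = 47.47
  Q: 0 + 1(47.47) = 47.47
Total out = 202 kmol; y_Q = 47.47 / 202 = 0.235.

0.235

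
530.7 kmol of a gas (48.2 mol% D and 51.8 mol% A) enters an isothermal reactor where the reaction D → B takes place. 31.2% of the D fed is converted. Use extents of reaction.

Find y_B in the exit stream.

D reacted = 0.312 × 255.8 = 79.81 kmol; ν_D = −1, so ξ = 79.81/1 = 79.81 kmol.
Outlet amounts (n = n₀ + ν ξ):
  D: 255.8 − 1(79.81) = 176
  B: 0 + 1(79.81) = 79.81
  A: 274.9 (inert)
Total out = 530.7 kmol; y_B = 79.81 / 530.7 = 0.1504.

0.15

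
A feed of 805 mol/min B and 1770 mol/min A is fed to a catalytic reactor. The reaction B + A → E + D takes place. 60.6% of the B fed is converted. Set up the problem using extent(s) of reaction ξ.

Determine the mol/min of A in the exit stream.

1280 mol/min

B reacted = 0.606 × 805 = 487.8 mol/min; ν_B = −1, so ξ = 487.8/1 = 487.8 mol/min.
Outlet amounts (n = n₀ + ν ξ):
  B: 805 − 1(487.8) = 317.2
  A: 1770 − 1(487.8) = 1282
  E: 0 + 1(487.8) = 487.8
  D: 0 + 1(487.8) = 487.8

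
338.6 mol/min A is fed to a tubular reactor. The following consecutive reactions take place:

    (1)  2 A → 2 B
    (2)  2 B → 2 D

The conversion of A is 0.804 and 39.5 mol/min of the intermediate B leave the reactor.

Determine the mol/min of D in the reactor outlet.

Conversion of A: A consumed = 2ξ₁ = 0.804 × 338.6 → ξ₁ = 136.1 mol/min.
B balance: n_B = 0 + 2ξ₁ − 2ξ₂ = 39.5 → ξ₂ = (2·136.1 − 39.5)/2 = 116.4 mol/min.
Outlet amounts (n = n₀ + Σ ν·ξ):
  A: 338.6 − 2(136.1) = 66.37
  B: 0 + 2(136.1) − 2(116.4) = 39.5
  D: 0 + 2(116.4) = 232.7

233 mol/min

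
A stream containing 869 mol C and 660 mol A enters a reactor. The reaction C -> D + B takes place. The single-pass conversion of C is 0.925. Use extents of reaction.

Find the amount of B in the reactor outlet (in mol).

C reacted = 0.925 × 869 = 803.8 mol; ν_C = −1, so ξ = 803.8/1 = 803.8 mol.
Outlet amounts (n = n₀ + ν ξ):
  C: 869 − 1(803.8) = 65.17
  D: 0 + 1(803.8) = 803.8
  B: 0 + 1(803.8) = 803.8
  A: 660 (inert)

804 mol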